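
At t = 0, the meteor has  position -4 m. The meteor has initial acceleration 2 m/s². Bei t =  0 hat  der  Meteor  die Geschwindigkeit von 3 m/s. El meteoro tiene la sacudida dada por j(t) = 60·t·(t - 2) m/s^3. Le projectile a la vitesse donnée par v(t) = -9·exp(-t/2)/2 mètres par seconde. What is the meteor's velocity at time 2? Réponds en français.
En partant du jerk j(t) = 60·t·(t - 2), nous prenons 2 primitives. En prenant ∫j(t)dt et en appliquant a(0) = 2, nous trouvons a(t) = 20·t^3 - 60·t^2 + 2. En intégrant l'accélération et en utilisant la condition initiale v(0) = 3, nous obtenons v(t) = 5·t^4 - 20·t^3 + 2·t + 3. De l'équation de la vitesse v(t) = 5·t^4 - 20·t^3 + 2·t + 3, nous substituons t = 2 pour obtenir v = -73.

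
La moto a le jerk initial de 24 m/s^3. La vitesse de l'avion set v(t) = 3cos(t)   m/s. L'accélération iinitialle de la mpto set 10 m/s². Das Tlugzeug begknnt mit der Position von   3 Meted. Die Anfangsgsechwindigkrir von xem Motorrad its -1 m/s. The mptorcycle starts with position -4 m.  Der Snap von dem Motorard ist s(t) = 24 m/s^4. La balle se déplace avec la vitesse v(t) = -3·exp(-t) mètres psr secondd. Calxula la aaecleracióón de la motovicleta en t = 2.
Partiendo del snap s(t) = 24, tomamos 2 integrales. La integral del snap, con j(0) = 24, da la sacudida: j(t) = 24·t + 24. Integrando la sacudida y usando la condición inicial a(0) = 10, obtenemos a(t) = 12·t^2 + 24·t + 10. Tenemos la aceleración a(t) = 12·t^2 + 24·t + 10. Sustituyendo t = 2: a(2) = 106.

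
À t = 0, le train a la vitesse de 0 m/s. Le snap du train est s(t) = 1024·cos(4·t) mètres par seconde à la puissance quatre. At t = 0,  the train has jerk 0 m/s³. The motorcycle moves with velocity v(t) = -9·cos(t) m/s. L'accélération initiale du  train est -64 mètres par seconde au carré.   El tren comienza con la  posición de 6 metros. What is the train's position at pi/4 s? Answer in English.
We must find the integral of our snap equation s(t) = 1024·cos(4·t) 4 times. Taking ∫s(t)dt and applying j(0) = 0, we find j(t) = 256·sin(4·t). The integral of jerk is acceleration. Using a(0) = -64, we get a(t) = -64·cos(4·t). Taking ∫a(t)dt and applying v(0) = 0, we find v(t) = -16·sin(4·t). Finding the integral of v(t) and using x(0) = 6: x(t) = 4·cos(4·t) + 2. We have position x(t) = 4·cos(4·t) + 2. Substituting t = pi/4: x(pi/4) = -2.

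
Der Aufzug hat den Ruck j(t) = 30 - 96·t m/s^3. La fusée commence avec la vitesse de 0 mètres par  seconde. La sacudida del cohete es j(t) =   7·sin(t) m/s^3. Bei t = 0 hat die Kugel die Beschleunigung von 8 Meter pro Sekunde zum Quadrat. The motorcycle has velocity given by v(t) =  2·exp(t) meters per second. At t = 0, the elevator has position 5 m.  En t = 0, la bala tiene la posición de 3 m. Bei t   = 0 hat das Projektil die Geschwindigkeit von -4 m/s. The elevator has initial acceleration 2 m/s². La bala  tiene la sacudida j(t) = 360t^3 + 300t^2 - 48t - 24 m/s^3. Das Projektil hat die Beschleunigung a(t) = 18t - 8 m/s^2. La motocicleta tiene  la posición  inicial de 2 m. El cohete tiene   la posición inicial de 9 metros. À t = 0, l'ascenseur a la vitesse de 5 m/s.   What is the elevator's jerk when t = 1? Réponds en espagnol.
De la ecuación de la sacudida j(t) = 30 - 96·t, sustituimos t = 1 para obtener j = -66.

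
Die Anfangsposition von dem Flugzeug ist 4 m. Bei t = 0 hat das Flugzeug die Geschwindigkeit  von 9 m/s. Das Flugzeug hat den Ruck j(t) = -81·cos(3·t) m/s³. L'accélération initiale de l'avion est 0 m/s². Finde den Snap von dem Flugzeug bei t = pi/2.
Ausgehend von dem Ruck j(t) = -81·cos(3·t), nehmen wir 1 Ableitung. Mit d/dt von j(t) finden wir s(t) = 243·sin(3·t). Wir haben den Snap s(t) = 243·sin(3·t). Durch Einsetzen von t = pi/2: s(pi/2) = -243.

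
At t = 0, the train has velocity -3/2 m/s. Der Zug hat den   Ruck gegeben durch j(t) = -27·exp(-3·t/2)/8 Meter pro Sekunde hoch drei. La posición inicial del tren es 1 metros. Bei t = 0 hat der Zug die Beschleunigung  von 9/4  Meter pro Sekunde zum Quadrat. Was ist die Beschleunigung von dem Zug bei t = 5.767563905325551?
Wir müssen unsere Gleichung für den Ruck j(t) = -27·exp(-3·t/2)/8 1-mal integrieren. Durch Integration von dem Ruck und Verwendung der Anfangsbedingung a(0) = 9/4, erhalten wir a(t) = 9·exp(-3·t/2)/4. Wir haben die Beschleunigung a(t) = 9·exp(-3·t/2)/4. Durch Einsetzen von t = 5.767563905325551: a(5.767563905325551) = 0.000393505449357483.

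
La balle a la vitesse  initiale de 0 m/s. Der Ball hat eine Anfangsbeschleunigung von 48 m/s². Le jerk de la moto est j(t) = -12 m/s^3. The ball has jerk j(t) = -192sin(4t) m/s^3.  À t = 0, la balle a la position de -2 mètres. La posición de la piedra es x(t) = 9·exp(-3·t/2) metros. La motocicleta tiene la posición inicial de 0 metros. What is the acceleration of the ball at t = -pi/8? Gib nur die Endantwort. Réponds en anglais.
The answer is 0.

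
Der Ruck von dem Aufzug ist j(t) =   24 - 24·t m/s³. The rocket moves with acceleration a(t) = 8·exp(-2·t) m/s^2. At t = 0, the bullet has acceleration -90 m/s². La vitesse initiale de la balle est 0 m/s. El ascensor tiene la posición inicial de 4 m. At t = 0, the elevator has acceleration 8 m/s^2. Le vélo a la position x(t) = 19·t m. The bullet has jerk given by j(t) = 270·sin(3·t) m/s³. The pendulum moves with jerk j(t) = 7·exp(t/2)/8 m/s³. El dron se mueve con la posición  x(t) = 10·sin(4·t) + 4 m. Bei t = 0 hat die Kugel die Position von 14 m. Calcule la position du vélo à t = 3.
En utilisant x(t) = 19·t et en substituant t = 3, nous trouvons x = 57.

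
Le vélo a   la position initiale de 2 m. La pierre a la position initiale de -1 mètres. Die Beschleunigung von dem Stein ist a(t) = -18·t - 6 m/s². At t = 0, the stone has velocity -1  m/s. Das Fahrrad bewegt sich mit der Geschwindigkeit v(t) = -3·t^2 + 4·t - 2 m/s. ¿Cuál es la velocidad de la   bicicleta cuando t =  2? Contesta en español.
Tenemos la velocidad v(t) = -3·t^2 + 4·t - 2. Sustituyendo t = 2: v(2) = -6.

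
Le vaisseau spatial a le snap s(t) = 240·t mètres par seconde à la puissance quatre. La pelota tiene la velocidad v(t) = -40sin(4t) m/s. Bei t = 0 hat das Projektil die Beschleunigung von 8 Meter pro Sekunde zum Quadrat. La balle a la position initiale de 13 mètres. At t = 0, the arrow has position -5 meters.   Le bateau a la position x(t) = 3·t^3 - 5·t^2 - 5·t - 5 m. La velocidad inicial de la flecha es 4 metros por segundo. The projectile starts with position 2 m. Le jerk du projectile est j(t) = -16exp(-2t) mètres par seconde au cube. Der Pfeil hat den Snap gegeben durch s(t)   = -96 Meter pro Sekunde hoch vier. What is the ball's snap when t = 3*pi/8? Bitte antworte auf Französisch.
En partant de la vitesse v(t) = -40·sin(4·t), nous prenons 3 dérivées. En dérivant la vitesse, nous obtenons l'accélération: a(t) = -160·cos(4·t). En prenant d/dt de a(t), nous trouvons j(t) = 640·sin(4·t). En dérivant le jerk, nous obtenons le snap: s(t) = 2560·cos(4·t). En utilisant s(t) = 2560·cos(4·t) et en substituant t = 3*pi/8, nous trouvons s = 0.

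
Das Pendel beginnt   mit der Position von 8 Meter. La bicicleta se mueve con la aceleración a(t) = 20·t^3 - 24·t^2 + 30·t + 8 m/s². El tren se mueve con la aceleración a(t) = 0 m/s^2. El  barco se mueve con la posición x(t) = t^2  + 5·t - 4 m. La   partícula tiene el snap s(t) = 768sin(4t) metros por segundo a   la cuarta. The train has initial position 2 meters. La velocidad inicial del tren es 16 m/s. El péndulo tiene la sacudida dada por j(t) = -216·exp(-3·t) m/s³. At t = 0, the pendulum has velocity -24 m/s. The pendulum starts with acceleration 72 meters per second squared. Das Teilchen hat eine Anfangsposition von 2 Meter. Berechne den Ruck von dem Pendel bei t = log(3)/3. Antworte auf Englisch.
We have jerk j(t) = -216·exp(-3·t). Substituting t = log(3)/3: j(log(3)/3) = -72.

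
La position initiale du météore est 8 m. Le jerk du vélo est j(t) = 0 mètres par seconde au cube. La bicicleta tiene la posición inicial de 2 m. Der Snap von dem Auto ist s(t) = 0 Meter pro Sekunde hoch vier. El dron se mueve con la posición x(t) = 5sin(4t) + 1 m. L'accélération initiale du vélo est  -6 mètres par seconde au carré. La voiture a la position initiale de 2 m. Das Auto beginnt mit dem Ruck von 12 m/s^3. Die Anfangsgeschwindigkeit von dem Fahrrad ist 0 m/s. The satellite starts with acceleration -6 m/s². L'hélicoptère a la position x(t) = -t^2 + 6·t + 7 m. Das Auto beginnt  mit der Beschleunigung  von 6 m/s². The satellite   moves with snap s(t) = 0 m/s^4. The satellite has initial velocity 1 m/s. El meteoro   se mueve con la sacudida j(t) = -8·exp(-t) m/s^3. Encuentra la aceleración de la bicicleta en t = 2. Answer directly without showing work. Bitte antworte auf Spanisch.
a(2) = -6.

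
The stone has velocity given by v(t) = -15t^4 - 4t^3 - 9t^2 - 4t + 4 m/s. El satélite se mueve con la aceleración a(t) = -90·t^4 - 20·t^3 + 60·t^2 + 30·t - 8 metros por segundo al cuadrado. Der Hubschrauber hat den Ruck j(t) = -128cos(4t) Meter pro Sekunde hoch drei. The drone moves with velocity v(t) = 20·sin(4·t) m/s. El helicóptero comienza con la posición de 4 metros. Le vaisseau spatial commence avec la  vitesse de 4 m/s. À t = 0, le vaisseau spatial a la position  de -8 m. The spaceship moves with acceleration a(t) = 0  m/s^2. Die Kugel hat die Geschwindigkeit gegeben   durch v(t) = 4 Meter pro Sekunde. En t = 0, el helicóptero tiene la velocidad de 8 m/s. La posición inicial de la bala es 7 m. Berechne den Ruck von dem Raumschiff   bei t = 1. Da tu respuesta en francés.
Pour résoudre ceci, nous devons prendre 1 dérivée de notre équation de l'accélération a(t) = 0. La dérivée de l'accélération donne le jerk: j(t) = 0. Nous avons le jerk j(t) = 0. En substituant t = 1: j(1) = 0.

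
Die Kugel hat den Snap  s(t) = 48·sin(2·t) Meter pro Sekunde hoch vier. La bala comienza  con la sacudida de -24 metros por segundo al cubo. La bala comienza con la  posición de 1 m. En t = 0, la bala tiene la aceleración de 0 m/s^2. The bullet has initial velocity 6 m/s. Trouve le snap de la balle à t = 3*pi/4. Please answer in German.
Aus der Gleichung für den Snap s(t) = 48·sin(2·t), setzen wir t = 3*pi/4 ein und erhalten s = -48.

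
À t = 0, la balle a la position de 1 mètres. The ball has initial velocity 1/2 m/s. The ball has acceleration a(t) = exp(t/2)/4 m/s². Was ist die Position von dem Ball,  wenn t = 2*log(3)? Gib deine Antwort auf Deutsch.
Wir müssen unsere Gleichung für die Beschleunigung a(t) = exp(t/2)/4 2-mal integrieren. Die Stammfunktion von der Beschleunigung, mit v(0) = 1/2, ergibt die Geschwindigkeit: v(t) = exp(t/2)/2. Die Stammfunktion von der Geschwindigkeit ist die Position. Mit x(0) = 1 erhalten wir x(t) = exp(t/2). Aus der Gleichung für die Position x(t) = exp(t/2), setzen wir t = 2*log(3) ein und erhalten x = 3.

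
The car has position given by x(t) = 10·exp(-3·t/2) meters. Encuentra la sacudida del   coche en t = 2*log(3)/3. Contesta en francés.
En partant de la position x(t) = 10·exp(-3·t/2), nous prenons 3 dérivées. En dérivant la position, nous obtenons la vitesse: v(t) = -15·exp(-3·t/2). La dérivée de la vitesse donne l'accélération: a(t) = 45·exp(-3·t/2)/2. En prenant d/dt de a(t), nous trouvons j(t) = -135·exp(-3·t/2)/4. Nous avons le jerk j(t) = -135·exp(-3·t/2)/4. En substituant t = 2*log(3)/3: j(2*log(3)/3) = -45/4.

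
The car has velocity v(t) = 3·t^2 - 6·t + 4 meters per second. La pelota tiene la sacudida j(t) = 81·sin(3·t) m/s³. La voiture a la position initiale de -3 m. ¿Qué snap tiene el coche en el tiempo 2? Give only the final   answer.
La respuesta es 0.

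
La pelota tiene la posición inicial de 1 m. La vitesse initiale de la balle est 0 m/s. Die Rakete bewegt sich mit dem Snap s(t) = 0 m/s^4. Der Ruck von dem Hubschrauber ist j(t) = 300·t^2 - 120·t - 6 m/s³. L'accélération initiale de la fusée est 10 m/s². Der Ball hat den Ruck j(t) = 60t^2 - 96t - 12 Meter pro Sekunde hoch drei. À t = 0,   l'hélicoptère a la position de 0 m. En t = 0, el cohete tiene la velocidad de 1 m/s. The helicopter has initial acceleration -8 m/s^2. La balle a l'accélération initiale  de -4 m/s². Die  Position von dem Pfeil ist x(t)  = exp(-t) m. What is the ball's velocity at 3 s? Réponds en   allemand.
Um dies zu lösen, müssen wir 2 Integrale unserer Gleichung für den Ruck j(t) = 60·t^2 - 96·t - 12 finden. Das Integral von dem Ruck, mit a(0) = -4, ergibt die Beschleunigung: a(t) = 20·t^3 - 48·t^2 - 12·t - 4. Die Stammfunktion von der Beschleunigung ist die Geschwindigkeit. Mit v(0) = 0 erhalten wir v(t) = t·(5·t^3 - 16·t^2 - 6·t - 4). Wir haben die Geschwindigkeit v(t) = t·(5·t^3 - 16·t^2 - 6·t - 4). Durch Einsetzen von t = 3: v(3) = -93.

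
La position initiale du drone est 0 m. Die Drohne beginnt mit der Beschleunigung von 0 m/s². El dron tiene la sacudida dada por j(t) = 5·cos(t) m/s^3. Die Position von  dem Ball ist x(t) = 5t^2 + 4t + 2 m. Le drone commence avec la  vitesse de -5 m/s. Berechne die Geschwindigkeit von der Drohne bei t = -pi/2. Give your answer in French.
Nous devons intégrer notre équation du jerk j(t) = 5·cos(t) 2 fois. L'intégrale du jerk, avec a(0) = 0, donne l'accélération: a(t) = 5·sin(t). En prenant ∫a(t)dt et en appliquant v(0) = -5, nous trouvons v(t) = -5·cos(t). Nous avons la vitesse v(t) = -5·cos(t). En substituant t = -pi/2: v(-pi/2) = 0.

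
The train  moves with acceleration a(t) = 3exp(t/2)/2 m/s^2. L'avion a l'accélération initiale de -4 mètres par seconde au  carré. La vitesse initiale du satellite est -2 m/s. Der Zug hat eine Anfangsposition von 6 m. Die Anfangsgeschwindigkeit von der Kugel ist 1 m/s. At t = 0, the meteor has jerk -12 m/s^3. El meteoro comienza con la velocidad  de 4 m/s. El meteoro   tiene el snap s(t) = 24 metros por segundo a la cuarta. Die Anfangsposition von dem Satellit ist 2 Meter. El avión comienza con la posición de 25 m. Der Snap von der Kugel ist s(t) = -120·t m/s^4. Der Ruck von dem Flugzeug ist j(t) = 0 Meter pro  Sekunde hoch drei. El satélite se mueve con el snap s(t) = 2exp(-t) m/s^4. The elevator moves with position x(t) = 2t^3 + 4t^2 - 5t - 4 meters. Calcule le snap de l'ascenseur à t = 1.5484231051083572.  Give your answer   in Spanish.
Para resolver esto, necesitamos tomar 4 derivadas de nuestra ecuación de la posición x(t) = 2·t^3 + 4·t^2 - 5·t - 4. Derivando la posición, obtenemos la velocidad: v(t) = 6·t^2 + 8·t - 5. Derivando la velocidad, obtenemos la aceleración: a(t) = 12·t + 8. Derivando la aceleración, obtenemos la sacudida: j(t) = 12. Tomando d/dt de j(t), encontramos s(t) = 0. Usando s(t) = 0 y sustituyendo t = 1.5484231051083572, encontramos s = 0.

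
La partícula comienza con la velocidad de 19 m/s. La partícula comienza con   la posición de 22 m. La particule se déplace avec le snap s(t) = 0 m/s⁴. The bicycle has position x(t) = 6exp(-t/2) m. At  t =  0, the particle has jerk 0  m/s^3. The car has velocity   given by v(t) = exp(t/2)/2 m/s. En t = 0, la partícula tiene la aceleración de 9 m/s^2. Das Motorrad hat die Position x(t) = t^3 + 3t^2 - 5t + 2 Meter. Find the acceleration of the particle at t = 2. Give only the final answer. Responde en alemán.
Die Antwort ist 9.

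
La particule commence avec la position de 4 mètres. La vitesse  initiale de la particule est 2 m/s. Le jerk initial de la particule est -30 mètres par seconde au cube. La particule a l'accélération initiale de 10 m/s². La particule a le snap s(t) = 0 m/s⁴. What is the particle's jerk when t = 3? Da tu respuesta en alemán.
Wir müssen das Integral unserer Gleichung für den Snap s(t) = 0 1-mal finden. Die Stammfunktion von dem Snap ist der Ruck. Mit j(0) = -30 erhalten wir j(t) = -30. Mit j(t) = -30 und Einsetzen von t = 3, finden wir j = -30.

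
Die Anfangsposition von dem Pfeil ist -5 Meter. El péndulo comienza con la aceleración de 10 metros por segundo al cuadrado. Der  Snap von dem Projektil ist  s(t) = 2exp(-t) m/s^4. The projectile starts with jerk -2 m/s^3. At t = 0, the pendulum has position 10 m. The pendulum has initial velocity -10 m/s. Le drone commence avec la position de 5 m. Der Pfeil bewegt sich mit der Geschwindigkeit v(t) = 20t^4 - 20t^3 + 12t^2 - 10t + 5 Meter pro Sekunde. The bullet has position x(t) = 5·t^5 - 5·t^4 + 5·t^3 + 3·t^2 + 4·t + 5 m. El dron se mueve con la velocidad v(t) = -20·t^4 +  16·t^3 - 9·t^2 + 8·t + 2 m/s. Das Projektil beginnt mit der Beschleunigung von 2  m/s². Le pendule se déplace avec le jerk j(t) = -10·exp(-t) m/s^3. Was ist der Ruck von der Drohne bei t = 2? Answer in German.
Ausgehend von der Geschwindigkeit v(t) = -20·t^4 + 16·t^3 - 9·t^2 + 8·t + 2, nehmen wir 2 Ableitungen. Die Ableitung von der Geschwindigkeit ergibt die Beschleunigung: a(t) = -80·t^3 + 48·t^2 - 18·t + 8. Mit d/dt von a(t) finden wir j(t) = -240·t^2 + 96·t - 18. Mit j(t) = -240·t^2 + 96·t - 18 und Einsetzen von t = 2, finden wir j = -786.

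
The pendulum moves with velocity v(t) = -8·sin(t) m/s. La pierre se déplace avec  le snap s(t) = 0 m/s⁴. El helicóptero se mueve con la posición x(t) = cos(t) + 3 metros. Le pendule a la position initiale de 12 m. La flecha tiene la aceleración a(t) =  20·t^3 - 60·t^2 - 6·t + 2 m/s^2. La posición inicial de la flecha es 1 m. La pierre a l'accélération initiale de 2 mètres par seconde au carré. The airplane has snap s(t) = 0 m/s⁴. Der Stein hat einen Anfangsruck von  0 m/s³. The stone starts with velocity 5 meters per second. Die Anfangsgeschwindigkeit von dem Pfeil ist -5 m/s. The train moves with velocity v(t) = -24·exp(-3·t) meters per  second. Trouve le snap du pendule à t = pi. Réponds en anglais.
We must differentiate our velocity equation v(t) = -8·sin(t) 3 times. Taking d/dt of v(t), we find a(t) = -8·cos(t). The derivative of acceleration gives jerk: j(t) = 8·sin(t). Taking d/dt of j(t), we find s(t) = 8·cos(t). From the given snap equation s(t) = 8·cos(t), we substitute t = pi to get s = -8.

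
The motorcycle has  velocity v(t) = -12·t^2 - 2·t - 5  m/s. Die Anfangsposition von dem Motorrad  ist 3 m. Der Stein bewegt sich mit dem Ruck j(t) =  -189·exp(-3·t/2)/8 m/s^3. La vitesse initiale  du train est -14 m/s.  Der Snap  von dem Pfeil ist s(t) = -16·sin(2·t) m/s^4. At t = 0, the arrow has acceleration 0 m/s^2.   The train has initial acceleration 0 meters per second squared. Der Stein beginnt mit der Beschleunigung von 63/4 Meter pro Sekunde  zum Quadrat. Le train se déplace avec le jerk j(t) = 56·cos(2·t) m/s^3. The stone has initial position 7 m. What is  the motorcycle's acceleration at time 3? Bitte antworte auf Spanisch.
Para resolver esto, necesitamos tomar 1 derivada de nuestra ecuación de la velocidad v(t) = -12·t^2 - 2·t - 5. Tomando d/dt de v(t), encontramos a(t) = -24·t - 2. Tenemos la aceleración a(t) = -24·t - 2. Sustituyendo t = 3: a(3) = -74.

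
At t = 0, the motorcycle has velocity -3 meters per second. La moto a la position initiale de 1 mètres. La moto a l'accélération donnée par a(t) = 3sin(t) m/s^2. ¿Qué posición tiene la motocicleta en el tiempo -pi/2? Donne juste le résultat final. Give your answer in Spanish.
En t = -pi/2, x = 4.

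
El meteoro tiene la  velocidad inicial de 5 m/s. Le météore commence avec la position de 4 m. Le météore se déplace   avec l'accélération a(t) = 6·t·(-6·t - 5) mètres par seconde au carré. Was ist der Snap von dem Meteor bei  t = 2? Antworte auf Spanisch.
Para resolver esto, necesitamos tomar 2 derivadas de nuestra ecuación de la aceleración a(t) = 6·t·(-6·t - 5). Derivando la aceleración, obtenemos la sacudida: j(t) = -72·t - 30. La derivada de la sacudida da el snap: s(t) = -72. Usando s(t) = -72 y sustituyendo t = 2, encontramos s = -72.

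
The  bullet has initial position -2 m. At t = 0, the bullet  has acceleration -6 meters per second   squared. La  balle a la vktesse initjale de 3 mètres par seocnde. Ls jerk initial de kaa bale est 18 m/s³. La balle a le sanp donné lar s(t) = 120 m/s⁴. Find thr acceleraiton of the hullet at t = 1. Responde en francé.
Nous devons intégrer notre équation du snap s(t) = 120 2 fois. En prenant ∫s(t)dt et en appliquant j(0) = 18, nous trouvons j(t) = 120·t + 18. La primitive du jerk est l'accélération. En utilisant a(0) = -6, nous obtenons a(t) = 60·t^2 + 18·t - 6. En utilisant a(t) = 60·t^2 + 18·t - 6 et en substituant t = 1, nous trouvons a = 72.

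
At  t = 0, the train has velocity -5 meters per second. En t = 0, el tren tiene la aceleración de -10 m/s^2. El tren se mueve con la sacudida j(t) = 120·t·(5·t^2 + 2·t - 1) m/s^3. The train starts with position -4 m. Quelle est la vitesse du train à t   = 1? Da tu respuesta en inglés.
To solve this, we need to take 2 integrals of our jerk equation j(t) = 120·t·(5·t^2 + 2·t - 1). Integrating jerk and using the initial condition a(0) = -10, we get a(t) = 150·t^4 + 80·t^3 - 60·t^2 - 10. Taking ∫a(t)dt and applying v(0) = -5, we find v(t) = 30·t^5 + 20·t^4 - 20·t^3 - 10·t - 5. From the given velocity equation v(t) = 30·t^5 + 20·t^4 - 20·t^3 - 10·t - 5, we substitute t = 1 to get v = 15.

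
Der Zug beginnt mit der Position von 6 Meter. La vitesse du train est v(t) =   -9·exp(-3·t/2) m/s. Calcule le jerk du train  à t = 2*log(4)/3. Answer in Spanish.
Partiendo de la velocidad v(t) = -9·exp(-3·t/2), tomamos 2 derivadas. Derivando la velocidad, obtenemos la aceleración: a(t) = 27·exp(-3·t/2)/2. Tomando d/dt de a(t), encontramos j(t) = -81·exp(-3·t/2)/4. Usando j(t) = -81·exp(-3·t/2)/4 y sustituyendo t = 2*log(4)/3, encontramos j = -81/16.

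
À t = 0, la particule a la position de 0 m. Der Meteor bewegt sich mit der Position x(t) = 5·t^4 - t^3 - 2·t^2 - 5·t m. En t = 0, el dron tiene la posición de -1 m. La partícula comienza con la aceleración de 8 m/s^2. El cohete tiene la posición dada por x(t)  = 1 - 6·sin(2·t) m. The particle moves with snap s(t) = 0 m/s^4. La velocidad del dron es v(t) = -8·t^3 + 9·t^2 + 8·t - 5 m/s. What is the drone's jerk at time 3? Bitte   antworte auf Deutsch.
Wir müssen unsere Gleichung für die Geschwindigkeit v(t) = -8·t^3 + 9·t^2 + 8·t - 5 2-mal ableiten. Mit d/dt von v(t) finden wir a(t) = -24·t^2 + 18·t + 8. Die Ableitung von der Beschleunigung ergibt den Ruck: j(t) = 18 - 48·t. Aus der Gleichung für den Ruck j(t) = 18 - 48·t, setzen wir t = 3 ein und erhalten j = -126.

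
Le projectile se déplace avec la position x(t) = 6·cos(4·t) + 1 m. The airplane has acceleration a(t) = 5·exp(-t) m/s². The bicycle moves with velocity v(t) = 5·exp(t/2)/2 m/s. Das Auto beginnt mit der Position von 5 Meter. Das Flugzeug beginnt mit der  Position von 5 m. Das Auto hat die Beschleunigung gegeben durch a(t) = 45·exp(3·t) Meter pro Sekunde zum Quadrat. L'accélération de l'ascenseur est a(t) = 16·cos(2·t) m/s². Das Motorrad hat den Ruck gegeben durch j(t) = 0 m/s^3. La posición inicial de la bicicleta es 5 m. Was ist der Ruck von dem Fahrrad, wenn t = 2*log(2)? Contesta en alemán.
Um dies zu lösen, müssen wir 2 Ableitungen unserer Gleichung für die Geschwindigkeit v(t) = 5·exp(t/2)/2 nehmen. Durch Ableiten von der Geschwindigkeit erhalten wir die Beschleunigung: a(t) = 5·exp(t/2)/4. Mit d/dt von a(t) finden wir j(t) = 5·exp(t/2)/8. Aus der Gleichung für den Ruck j(t) = 5·exp(t/2)/8, setzen wir t = 2*log(2) ein und erhalten j = 5/4.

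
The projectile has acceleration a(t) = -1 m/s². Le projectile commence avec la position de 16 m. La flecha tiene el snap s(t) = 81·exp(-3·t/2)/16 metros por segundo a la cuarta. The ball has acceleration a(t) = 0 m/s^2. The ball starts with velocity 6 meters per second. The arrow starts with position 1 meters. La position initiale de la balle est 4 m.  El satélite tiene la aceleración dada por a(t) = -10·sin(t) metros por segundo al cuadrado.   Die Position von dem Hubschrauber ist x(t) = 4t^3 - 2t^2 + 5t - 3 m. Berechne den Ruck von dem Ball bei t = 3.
Um dies zu lösen, müssen wir 1 Ableitung unserer Gleichung für die Beschleunigung a(t) = 0 nehmen. Durch Ableiten von der Beschleunigung erhalten wir den Ruck: j(t) = 0. Mit j(t) = 0 und Einsetzen von t = 3, finden wir j = 0.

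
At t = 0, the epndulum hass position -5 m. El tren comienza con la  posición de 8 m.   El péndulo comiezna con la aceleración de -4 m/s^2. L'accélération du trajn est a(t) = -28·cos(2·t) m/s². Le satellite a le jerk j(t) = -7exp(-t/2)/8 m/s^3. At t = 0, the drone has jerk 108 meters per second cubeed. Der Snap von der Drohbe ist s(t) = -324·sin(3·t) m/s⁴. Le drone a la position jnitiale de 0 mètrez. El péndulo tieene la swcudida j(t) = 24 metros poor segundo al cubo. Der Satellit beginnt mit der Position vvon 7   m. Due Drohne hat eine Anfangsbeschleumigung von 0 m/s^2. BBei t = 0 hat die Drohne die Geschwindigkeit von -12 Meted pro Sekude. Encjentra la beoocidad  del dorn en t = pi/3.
Partiendo del snap s(t) = -324·sin(3·t), tomamos 3 antiderivadas. Integrando el snap y usando la condición inicial j(0) = 108, obtenemos j(t) = 108·cos(3·t). Integrando la sacudida y usando la condición inicial a(0) = 0, obtenemos a(t) = 36·sin(3·t). La integral de la aceleración, con v(0) = -12, da la velocidad: v(t) = -12·cos(3·t). De la ecuación de la velocidad v(t) = -12·cos(3·t), sustituimos t = pi/3 para obtener v = 12.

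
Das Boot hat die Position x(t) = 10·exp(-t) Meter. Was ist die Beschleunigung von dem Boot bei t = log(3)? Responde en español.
Partiendo de la posición x(t) = 10·exp(-t), tomamos 2 derivadas. Tomando d/dt de x(t), encontramos v(t) = -10·exp(-t). La derivada de la velocidad da la aceleración: a(t) = 10·exp(-t). De la ecuación de la aceleración a(t) = 10·exp(-t), sustituimos t = log(3) para obtener a = 10/3.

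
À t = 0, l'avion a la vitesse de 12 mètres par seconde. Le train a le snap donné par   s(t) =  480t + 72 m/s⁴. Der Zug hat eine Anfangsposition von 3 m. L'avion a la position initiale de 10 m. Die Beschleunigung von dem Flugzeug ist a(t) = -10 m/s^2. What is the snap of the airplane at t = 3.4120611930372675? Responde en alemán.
Ausgehend von der Beschleunigung a(t) = -10, nehmen wir 2 Ableitungen. Die Ableitung von der Beschleunigung ergibt den Ruck: j(t) = 0. Durch Ableiten von dem Ruck erhalten wir den Snap: s(t) = 0. Aus der Gleichung für den Snap s(t) = 0, setzen wir t = 3.4120611930372675 ein und erhalten s = 0.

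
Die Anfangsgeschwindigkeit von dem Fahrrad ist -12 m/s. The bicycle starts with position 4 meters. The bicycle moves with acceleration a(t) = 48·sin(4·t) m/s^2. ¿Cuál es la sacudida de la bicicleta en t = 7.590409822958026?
Partiendo de la aceleración a(t) = 48·sin(4·t), tomamos 1 derivada. La derivada de la aceleración da la sacudida: j(t) = 192·cos(4·t). De la ecuación de la sacudida j(t) = 192·cos(4·t), sustituimos t = 7.590409822958026 para obtener j = 94.8187452329898.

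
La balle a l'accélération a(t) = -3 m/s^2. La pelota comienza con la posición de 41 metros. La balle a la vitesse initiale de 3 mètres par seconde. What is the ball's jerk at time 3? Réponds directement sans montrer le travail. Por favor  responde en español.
La respuesta es 0.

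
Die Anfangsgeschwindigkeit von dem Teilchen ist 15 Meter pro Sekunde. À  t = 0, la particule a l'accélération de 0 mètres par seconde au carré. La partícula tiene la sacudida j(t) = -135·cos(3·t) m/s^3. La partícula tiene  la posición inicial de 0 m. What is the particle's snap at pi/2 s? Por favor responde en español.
Para resolver esto, necesitamos tomar 1 derivada de nuestra ecuación de la sacudida j(t) = -135·cos(3·t). Tomando d/dt de j(t), encontramos s(t) = 405·sin(3·t). De la ecuación del snap s(t) = 405·sin(3·t), sustituimos t = pi/2 para obtener s = -405.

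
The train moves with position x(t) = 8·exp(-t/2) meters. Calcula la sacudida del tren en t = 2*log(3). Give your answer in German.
Ausgehend von der Position x(t) = 8·exp(-t/2), nehmen wir 3 Ableitungen. Mit d/dt von x(t) finden wir v(t) = -4·exp(-t/2). Mit d/dt von v(t) finden wir a(t) = 2·exp(-t/2). Die Ableitung von der Beschleunigung ergibt den Ruck: j(t) = -exp(-t/2). Mit j(t) = -exp(-t/2) und Einsetzen von t = 2*log(3), finden wir j = -1/3.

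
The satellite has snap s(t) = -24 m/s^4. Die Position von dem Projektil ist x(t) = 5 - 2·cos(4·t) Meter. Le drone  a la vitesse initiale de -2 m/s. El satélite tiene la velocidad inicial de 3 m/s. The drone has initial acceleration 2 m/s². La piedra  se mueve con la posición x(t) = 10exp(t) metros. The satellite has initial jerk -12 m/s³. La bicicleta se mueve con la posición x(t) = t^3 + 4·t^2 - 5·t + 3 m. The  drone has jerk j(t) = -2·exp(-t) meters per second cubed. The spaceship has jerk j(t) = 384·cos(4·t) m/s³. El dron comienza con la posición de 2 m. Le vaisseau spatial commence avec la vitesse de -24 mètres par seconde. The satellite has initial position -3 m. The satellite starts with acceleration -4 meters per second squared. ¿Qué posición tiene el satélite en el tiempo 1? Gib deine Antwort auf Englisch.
We need to integrate our snap equation s(t) = -24 4 times. The integral of snap, with j(0) = -12, gives jerk: j(t) = -24·t - 12. Integrating jerk and using the initial condition a(0) = -4, we get a(t) = -12·t^2 - 12·t - 4. Integrating acceleration and using the initial condition v(0) = 3, we get v(t) = -4·t^3 - 6·t^2 - 4·t + 3. Finding the integral of v(t) and using x(0) = -3: x(t) = -t^4 - 2·t^3 - 2·t^2 + 3·t - 3. We have position x(t) = -t^4 - 2·t^3 - 2·t^2 + 3·t - 3. Substituting t = 1: x(1) = -5.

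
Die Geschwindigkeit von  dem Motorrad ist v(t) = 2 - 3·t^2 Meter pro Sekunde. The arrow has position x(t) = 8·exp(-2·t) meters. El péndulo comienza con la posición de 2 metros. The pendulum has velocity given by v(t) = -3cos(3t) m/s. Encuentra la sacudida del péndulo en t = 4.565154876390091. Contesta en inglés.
To solve this, we need to take 2 derivatives of our velocity equation v(t) = -3·cos(3·t). Taking d/dt of v(t), we find a(t) = 9·sin(3·t). Differentiating acceleration, we get jerk: j(t) = 27·cos(3·t). Using j(t) = 27·cos(3·t) and substituting t = 4.565154876390091, we find j = 11.5419334526057.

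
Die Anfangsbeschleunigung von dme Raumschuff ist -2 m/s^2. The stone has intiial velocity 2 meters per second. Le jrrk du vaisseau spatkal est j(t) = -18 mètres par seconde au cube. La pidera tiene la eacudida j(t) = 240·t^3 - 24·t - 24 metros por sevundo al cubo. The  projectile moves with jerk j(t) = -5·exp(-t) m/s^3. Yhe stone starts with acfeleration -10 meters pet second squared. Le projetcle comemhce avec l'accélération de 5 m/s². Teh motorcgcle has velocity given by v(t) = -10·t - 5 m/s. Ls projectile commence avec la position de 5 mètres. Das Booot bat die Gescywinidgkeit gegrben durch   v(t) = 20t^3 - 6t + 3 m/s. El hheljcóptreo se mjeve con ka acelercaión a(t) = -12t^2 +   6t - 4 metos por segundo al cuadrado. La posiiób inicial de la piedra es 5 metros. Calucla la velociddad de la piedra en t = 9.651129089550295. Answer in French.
Nous devons intégrer notre équation du jerk j(t) = 240·t^3 - 24·t - 24 2 fois. En prenant ∫j(t)dt et en appliquant a(0) = -10, nous trouvons a(t) = 60·t^4 - 12·t^2 - 24·t - 10. En prenant ∫a(t)dt et en appliquant v(0) = 2, nous trouvons v(t) = 12·t^5 - 4·t^3 - 12·t^2 - 10·t + 2. En utilisant v(t) = 12·t^5 - 4·t^3 - 12·t^2 - 10·t + 2 et en substituant t = 9.651129089550295, nous trouvons v = 999974.019365136.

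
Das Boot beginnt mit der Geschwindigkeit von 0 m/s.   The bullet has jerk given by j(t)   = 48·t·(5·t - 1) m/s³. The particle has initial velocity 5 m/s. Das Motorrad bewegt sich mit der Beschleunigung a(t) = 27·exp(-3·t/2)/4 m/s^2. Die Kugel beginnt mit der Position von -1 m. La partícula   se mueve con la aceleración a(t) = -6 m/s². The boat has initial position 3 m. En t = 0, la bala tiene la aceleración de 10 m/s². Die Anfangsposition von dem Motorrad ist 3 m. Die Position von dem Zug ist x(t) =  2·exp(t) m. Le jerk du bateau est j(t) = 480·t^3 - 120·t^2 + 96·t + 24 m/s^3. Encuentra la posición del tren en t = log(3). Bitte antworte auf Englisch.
We have position x(t) = 2·exp(t). Substituting t = log(3): x(log(3)) = 6.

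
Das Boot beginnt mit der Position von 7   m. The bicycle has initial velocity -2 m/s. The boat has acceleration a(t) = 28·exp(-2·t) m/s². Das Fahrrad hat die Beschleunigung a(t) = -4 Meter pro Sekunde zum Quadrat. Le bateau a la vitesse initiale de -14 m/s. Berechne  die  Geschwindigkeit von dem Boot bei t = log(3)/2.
Wir müssen die Stammfunktion unserer Gleichung für die Beschleunigung a(t) = 28·exp(-2·t) 1-mal finden. Die Stammfunktion von der Beschleunigung, mit v(0) = -14, ergibt die Geschwindigkeit: v(t) = -14·exp(-2·t). Mit v(t) = -14·exp(-2·t) und Einsetzen von t = log(3)/2, finden wir v = -14/3.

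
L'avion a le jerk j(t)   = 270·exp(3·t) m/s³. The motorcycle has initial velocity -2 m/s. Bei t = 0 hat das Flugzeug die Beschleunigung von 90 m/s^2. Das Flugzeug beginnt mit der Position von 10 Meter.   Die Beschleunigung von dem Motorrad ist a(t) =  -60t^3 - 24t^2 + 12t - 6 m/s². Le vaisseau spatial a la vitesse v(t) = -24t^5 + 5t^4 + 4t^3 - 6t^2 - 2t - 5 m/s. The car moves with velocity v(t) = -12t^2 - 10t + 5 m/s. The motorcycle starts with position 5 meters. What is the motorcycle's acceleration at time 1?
Using a(t) = -60·t^3 - 24·t^2 + 12·t - 6 and substituting t = 1, we find a = -78.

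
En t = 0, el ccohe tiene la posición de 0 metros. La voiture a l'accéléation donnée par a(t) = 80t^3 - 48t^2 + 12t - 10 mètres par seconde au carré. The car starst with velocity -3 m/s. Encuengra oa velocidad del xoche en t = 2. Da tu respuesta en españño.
Necesitamos integrar nuestra ecuación de la aceleración a(t) = 80·t^3 - 48·t^2 + 12·t - 10 1 vez. Integrando la aceleración y usando la condición inicial v(0) = -3, obtenemos v(t) = 20·t^4 - 16·t^3 + 6·t^2 - 10·t - 3. Usando v(t) = 20·t^4 - 16·t^3 + 6·t^2 - 10·t - 3 y sustituyendo t = 2, encontramos v = 193.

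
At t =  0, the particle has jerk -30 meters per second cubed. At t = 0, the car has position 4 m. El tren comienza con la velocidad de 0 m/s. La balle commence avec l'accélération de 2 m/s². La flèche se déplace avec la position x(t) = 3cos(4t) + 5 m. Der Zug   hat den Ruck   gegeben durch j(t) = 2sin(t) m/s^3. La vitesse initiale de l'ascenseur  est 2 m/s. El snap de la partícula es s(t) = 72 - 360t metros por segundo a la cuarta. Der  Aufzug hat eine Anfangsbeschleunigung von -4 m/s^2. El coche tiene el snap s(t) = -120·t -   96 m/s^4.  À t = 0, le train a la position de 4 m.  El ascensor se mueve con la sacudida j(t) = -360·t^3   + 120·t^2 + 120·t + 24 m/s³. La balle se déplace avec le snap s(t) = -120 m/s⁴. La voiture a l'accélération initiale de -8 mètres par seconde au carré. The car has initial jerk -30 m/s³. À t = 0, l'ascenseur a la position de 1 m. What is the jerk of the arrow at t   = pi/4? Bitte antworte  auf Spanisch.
Partiendo de la posición x(t) = 3·cos(4·t) + 5, tomamos 3 derivadas. Tomando d/dt de x(t), encontramos v(t) = -12·sin(4·t). Tomando d/dt de v(t), encontramos a(t) = -48·cos(4·t). Tomando d/dt de a(t), encontramos j(t) = 192·sin(4·t). Tenemos la sacudida j(t) = 192·sin(4·t). Sustituyendo t = pi/4: j(pi/4) = 0.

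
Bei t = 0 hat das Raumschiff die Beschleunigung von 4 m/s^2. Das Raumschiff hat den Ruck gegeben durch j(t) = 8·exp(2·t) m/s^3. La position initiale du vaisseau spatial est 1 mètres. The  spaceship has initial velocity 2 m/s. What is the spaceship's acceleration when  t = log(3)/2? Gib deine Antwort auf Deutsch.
Um dies zu lösen, müssen wir 1 Integral unserer Gleichung für den Ruck j(t) = 8·exp(2·t) finden. Die Stammfunktion von dem Ruck ist die Beschleunigung. Mit a(0) = 4 erhalten wir a(t) = 4·exp(2·t). Aus der Gleichung für die Beschleunigung a(t) = 4·exp(2·t), setzen wir t = log(3)/2 ein und erhalten a = 12.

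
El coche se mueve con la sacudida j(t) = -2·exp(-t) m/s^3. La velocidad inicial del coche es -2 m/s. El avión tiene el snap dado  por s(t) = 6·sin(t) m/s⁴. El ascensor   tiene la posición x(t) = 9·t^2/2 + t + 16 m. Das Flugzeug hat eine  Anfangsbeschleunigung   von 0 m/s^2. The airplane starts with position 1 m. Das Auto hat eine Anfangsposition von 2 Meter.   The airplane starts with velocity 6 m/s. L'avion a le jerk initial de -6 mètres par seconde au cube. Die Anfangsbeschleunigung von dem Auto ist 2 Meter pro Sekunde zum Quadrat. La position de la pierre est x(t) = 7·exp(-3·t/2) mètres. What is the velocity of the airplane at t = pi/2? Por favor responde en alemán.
Um dies zu lösen, müssen wir 3 Integrale unserer Gleichung für den Snap s(t) = 6·sin(t) finden. Mit ∫s(t)dt und Anwendung von j(0) = -6, finden wir j(t) = -6·cos(t). Durch Integration von dem Ruck und Verwendung der Anfangsbedingung a(0) = 0, erhalten wir a(t) = -6·sin(t). Das Integral von der Beschleunigung, mit v(0) = 6, ergibt die Geschwindigkeit: v(t) = 6·cos(t). Aus der Gleichung für die Geschwindigkeit v(t) = 6·cos(t), setzen wir t = pi/2 ein und erhalten v = 0.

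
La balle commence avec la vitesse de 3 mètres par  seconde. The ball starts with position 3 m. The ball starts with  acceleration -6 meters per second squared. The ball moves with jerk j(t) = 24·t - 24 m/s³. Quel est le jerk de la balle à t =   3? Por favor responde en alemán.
Aus der Gleichung für den Ruck j(t) = 24·t - 24, setzen wir t = 3 ein und erhalten j = 48.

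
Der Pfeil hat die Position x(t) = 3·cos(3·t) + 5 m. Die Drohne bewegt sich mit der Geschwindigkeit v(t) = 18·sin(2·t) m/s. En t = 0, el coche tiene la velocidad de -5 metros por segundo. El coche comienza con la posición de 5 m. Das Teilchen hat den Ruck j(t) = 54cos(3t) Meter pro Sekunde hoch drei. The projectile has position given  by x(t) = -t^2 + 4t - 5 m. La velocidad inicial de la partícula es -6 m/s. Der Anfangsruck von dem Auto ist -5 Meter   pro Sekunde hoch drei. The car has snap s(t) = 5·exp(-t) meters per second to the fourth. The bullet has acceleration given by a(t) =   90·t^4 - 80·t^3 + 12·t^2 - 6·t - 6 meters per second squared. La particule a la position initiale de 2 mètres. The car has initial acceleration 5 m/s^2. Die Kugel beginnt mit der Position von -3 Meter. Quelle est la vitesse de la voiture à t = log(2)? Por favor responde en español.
Debemos encontrar la antiderivada de nuestra ecuación del snap s(t) = 5·exp(-t) 3 veces. La integral del snap, con j(0) = -5, da la sacudida: j(t) = -5·exp(-t). La integral de la sacudida, con a(0) = 5, da la aceleración: a(t) = 5·exp(-t). La antiderivada de la aceleración, con v(0) = -5, da la velocidad: v(t) = -5·exp(-t). Usando v(t) = -5·exp(-t) y sustituyendo t = log(2), encontramos v = -5/2.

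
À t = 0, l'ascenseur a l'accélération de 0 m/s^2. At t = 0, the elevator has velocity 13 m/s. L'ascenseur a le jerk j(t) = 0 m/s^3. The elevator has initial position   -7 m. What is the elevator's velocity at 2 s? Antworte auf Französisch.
En partant du jerk j(t) = 0, nous prenons 2 intégrales. L'intégrale du jerk, avec a(0) = 0, donne l'accélération: a(t) = 0. La primitive de l'accélération est la vitesse. En utilisant v(0) = 13, nous obtenons v(t) = 13. En utilisant v(t) = 13 et en substituant t = 2, nous trouvons v = 13.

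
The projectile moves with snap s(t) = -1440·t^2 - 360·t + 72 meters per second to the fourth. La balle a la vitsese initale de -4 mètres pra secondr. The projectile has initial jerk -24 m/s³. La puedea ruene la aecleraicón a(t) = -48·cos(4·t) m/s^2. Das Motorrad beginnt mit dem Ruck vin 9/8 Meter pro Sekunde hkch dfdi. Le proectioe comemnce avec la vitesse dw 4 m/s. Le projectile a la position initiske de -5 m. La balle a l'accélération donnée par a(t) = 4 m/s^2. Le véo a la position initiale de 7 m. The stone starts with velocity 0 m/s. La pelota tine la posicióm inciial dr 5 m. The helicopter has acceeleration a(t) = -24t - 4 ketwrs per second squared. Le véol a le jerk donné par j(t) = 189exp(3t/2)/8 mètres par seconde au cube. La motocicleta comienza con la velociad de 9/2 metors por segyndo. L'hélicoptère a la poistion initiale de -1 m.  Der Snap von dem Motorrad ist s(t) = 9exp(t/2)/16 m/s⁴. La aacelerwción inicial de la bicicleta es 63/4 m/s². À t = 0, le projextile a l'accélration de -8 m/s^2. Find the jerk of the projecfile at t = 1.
To find the answer, we compute 1 integral of s(t) = -1440·t^2 - 360·t + 72. Taking ∫s(t)dt and applying j(0) = -24, we find j(t) = -480·t^3 - 180·t^2 + 72·t - 24. We have jerk j(t) = -480·t^3 - 180·t^2 + 72·t - 24. Substituting t = 1: j(1) = -612.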